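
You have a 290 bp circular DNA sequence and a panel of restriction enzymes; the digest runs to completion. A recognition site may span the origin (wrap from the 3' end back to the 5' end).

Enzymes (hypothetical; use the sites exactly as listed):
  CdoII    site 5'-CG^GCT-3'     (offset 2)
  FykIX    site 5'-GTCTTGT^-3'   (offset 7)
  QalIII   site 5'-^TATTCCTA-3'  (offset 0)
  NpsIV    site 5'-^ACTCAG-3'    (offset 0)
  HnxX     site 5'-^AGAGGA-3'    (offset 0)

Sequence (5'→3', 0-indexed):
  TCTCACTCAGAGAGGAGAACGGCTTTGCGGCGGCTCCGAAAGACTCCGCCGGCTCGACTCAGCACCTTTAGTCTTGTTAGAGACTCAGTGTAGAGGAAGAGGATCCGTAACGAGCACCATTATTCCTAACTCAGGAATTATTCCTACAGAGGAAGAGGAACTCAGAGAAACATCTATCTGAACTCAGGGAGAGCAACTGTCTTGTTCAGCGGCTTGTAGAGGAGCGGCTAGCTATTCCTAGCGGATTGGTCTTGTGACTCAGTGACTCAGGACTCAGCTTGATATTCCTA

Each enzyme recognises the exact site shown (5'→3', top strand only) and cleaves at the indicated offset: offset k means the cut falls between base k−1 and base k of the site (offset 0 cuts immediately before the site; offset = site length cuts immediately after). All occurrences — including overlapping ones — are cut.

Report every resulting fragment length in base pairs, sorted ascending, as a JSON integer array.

[1,5,5,6,6,6,6,6,6,6,7,8,8,9,9,9,10,11,11,11,12,19,21,22,23,23,24]

Per-enzyme occurrences:
  CdoII (CGGCT, off=2): starts [19, 30, 49, 209, 224] → cuts [21, 32, 51, 211, 226]
  FykIX (GTCTTGT, off=7): starts [70, 198, 248] → cuts [77, 205, 255]
  QalIII (TATTCCTA, off=0): starts [120, 138, 232, 282] → cuts [120, 138, 232, 282]
  NpsIV (ACTCAG, off=0): starts [4, 56, 82, 128, 159, 181, 256, 264, 271] → cuts [4, 56, 82, 128, 159, 181, 256, 264, 271]
  HnxX (AGAGGA, off=0): starts [10, 91, 97, 147, 153, 217] → cuts [10, 91, 97, 147, 153, 217]

Pooled cuts: [4, 10, 21, 32, 51, 56, 77, 82, 91, 97, 120, 128, 138, 147, 153, 159, 181, 205, 211, 217, 226, 232, 255, 256, 264, 271, 282]

Fragments:
  4→10: 6 bp
  10→21: 11 bp
  21→32: 11 bp
  32→51: 19 bp
  51→56: 5 bp
  56→77: 21 bp
  77→82: 5 bp
  82→91: 9 bp
  91→97: 6 bp
  97→120: 23 bp
  120→128: 8 bp
  128→138: 10 bp
  138→147: 9 bp
  147→153: 6 bp
  153→159: 6 bp
  159→181: 22 bp
  181→205: 24 bp
  205→211: 6 bp
  211→217: 6 bp
  217→226: 9 bp
  226→232: 6 bp
  232→255: 23 bp
  255→256: 1 bp
  256→264: 8 bp
  264→271: 7 bp
  271→282: 11 bp
  282→4 (wrap): 290-282+4 = 12 bp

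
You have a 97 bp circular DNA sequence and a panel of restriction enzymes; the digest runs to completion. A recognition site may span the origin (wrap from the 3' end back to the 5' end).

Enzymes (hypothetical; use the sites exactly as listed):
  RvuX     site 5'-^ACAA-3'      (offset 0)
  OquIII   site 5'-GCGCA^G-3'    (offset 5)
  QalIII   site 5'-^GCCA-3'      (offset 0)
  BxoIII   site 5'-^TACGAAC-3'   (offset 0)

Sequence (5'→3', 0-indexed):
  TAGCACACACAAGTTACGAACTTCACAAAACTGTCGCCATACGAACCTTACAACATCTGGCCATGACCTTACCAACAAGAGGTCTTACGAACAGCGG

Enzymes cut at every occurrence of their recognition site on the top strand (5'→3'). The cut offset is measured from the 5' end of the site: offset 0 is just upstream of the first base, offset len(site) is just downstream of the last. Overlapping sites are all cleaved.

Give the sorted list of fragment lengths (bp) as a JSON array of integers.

Per-enzyme occurrences:
  RvuX (ACAA, off=0): starts [8, 24, 49, 74] → cuts [8, 24, 49, 74]
  OquIII (GCGCAG, off=5): no sites
  QalIII (GCCA, off=0): starts [35, 59] → cuts [35, 59]
  BxoIII (TACGAAC, off=0): starts [14, 39, 85] → cuts [14, 39, 85]

All cut coordinates (distinct, sorted): [8, 14, 24, 35, 39, 49, 59, 74, 85]

Fragment lengths:
  8→14: 6 bp
  14→24: 10 bp
  24→35: 11 bp
  35→39: 4 bp
  39→49: 10 bp
  49→59: 10 bp
  59→74: 15 bp
  74→85: 11 bp
  85→8 (wrap): 97-85+8 = 20 bp

[4,6,10,10,10,11,11,15,20]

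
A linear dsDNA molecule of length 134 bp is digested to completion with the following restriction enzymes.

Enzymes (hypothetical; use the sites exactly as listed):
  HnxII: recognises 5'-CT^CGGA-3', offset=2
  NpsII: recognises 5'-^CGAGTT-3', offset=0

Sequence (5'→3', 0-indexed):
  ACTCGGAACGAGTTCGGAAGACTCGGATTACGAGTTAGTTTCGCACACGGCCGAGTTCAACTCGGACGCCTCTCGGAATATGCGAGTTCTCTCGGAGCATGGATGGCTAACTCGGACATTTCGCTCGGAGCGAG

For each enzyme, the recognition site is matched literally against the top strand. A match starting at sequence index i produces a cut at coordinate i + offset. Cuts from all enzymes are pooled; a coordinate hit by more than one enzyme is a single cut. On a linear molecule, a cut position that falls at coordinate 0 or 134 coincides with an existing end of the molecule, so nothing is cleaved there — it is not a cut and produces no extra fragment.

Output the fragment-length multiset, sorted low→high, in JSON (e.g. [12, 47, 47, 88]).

Site scan:
  HnxII (CTCGGA, off=2): starts [1, 21, 60, 71, 90, 110, 123] → cuts [3, 23, 62, 73, 92, 112, 125]
  NpsII (CGAGTT, off=0): starts [8, 30, 51, 82] → cuts [8, 30, 51, 82]

Pooled cuts: [3, 8, 23, 30, 51, 62, 73, 82, 92, 112, 125]

Fragment lengths:
  [0,3): 3 bp
  [3,8): 5 bp
  [8,23): 15 bp
  [23,30): 7 bp
  [30,51): 21 bp
  [51,62): 11 bp
  [62,73): 11 bp
  [73,82): 9 bp
  [82,92): 10 bp
  [92,112): 20 bp
  [112,125): 13 bp
  [125,134): 9 bp

[3,5,7,9,9,10,11,11,13,15,20,21]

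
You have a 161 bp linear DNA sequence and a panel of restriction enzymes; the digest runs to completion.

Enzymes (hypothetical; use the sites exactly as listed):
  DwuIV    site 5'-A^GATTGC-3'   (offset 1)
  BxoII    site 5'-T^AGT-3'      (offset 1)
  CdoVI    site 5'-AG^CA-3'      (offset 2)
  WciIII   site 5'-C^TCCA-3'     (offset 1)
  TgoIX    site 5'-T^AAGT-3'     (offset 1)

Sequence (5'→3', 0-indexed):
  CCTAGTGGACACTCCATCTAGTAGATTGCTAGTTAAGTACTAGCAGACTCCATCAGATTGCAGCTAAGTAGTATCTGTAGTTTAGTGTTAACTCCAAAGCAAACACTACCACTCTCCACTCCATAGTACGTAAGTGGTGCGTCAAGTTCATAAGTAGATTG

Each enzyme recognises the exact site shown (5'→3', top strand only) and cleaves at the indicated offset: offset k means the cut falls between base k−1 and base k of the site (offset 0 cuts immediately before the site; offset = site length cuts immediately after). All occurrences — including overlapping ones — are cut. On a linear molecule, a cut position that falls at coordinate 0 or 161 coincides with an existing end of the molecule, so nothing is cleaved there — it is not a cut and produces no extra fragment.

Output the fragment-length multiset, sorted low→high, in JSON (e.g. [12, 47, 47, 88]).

[3,4,4,4,5,5,5,5,7,7,7,7,7,9,9,9,9,10,10,15,20]

Per-enzyme occurrences:
  DwuIV (AGATTGC, off=1): starts [22, 54] → cuts [23, 55]
  BxoII (TAGT, off=1): starts [2, 18, 29, 68, 77, 82, 123] → cuts [3, 19, 30, 69, 78, 83, 124]
  CdoVI (AGCA, off=2): starts [41, 97] → cuts [43, 99]
  WciIII (CTCCA, off=1): starts [11, 47, 91, 113, 118] → cuts [12, 48, 92, 114, 119]
  TgoIX (TAAGT, off=1): starts [33, 64, 130, 150] → cuts [34, 65, 131, 151]

All cut coordinates (distinct, sorted): [3, 12, 19, 23, 30, 34, 43, 48, 55, 65, 69, 78, 83, 92, 99, 114, 119, 124, 131, 151]

Fragments:
  [0,3): 3 bp
  [3,12): 9 bp
  [12,19): 7 bp
  [19,23): 4 bp
  [23,30): 7 bp
  [30,34): 4 bp
  [34,43): 9 bp
  [43,48): 5 bp
  [48,55): 7 bp
  [55,65): 10 bp
  [65,69): 4 bp
  [69,78): 9 bp
  [78,83): 5 bp
  [83,92): 9 bp
  [92,99): 7 bp
  [99,114): 15 bp
  [114,119): 5 bp
  [119,124): 5 bp
  [124,131): 7 bp
  [131,151): 20 bp
  [151,161): 10 bp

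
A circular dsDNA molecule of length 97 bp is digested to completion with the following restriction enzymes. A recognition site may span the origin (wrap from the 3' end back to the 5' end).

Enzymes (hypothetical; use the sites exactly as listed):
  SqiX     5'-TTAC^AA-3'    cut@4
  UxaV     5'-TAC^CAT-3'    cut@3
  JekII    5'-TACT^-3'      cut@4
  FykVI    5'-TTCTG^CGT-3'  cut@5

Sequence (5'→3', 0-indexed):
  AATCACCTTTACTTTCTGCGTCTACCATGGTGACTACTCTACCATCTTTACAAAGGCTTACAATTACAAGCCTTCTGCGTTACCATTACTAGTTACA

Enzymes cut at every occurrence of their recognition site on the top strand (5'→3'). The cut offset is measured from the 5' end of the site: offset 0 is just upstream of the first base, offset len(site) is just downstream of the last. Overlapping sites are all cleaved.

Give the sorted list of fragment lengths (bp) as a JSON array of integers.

Site scan:
  SqiX (TTACAA, off=4): starts [47, 57, 63, 92] → cuts [51, 61, 67, 96]
  UxaV (TACCAT, off=3): starts [22, 39, 80] → cuts [25, 42, 83]
  JekII (TACT, off=4): starts [9, 34, 86] → cuts [13, 38, 90]
  FykVI (TTCTGCGT, off=5): starts [13, 72] → cuts [18, 77]

All cut coordinates (distinct, sorted): [13, 18, 25, 38, 42, 51, 61, 67, 77, 83, 90, 96]

Fragment lengths:
  13→18: 5 bp
  18→25: 7 bp
  25→38: 13 bp
  38→42: 4 bp
  42→51: 9 bp
  51→61: 10 bp
  61→67: 6 bp
  67→77: 10 bp
  77→83: 6 bp
  83→90: 7 bp
  90→96: 6 bp
  96→13 (wrap): 97-96+13 = 14 bp

[4,5,6,6,6,7,7,9,10,10,13,14]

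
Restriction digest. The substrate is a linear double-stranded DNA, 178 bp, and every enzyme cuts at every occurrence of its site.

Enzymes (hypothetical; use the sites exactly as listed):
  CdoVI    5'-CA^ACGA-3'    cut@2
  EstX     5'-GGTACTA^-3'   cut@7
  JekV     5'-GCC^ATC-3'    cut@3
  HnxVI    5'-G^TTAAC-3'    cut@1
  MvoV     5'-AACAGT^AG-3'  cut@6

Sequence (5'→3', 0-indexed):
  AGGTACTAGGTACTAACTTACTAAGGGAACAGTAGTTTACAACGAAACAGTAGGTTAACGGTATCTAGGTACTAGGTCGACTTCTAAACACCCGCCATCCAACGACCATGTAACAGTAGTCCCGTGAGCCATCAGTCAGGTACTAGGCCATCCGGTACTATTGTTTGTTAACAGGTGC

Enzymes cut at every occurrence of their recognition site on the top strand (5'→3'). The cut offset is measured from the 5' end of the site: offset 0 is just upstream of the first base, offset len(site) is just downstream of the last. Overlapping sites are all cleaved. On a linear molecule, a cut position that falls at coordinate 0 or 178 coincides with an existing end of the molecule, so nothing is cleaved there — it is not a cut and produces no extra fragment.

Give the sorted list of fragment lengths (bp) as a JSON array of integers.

Per-enzyme occurrences:
  CdoVI (CAACGA, off=2): starts [39, 99] → cuts [41, 101]
  EstX (GGTACTA, off=7): starts [1, 8, 67, 138, 153] → cuts [8, 15, 74, 145, 160]
  JekV (GCCATC, off=3): starts [93, 127, 146] → cuts [96, 130, 149]
  HnxVI (GTTAAC, off=1): starts [53, 166] → cuts [54, 167]
  MvoV (AACAGTAG, off=6): starts [27, 45, 111] → cuts [33, 51, 117]

All cut coordinates (distinct, sorted): [8, 15, 33, 41, 51, 54, 74, 96, 101, 117, 130, 145, 149, 160, 167]

Fragment lengths:
  [0,8): 8 bp
  [8,15): 7 bp
  [15,33): 18 bp
  [33,41): 8 bp
  [41,51): 10 bp
  [51,54): 3 bp
  [54,74): 20 bp
  [74,96): 22 bp
  [96,101): 5 bp
  [101,117): 16 bp
  [117,130): 13 bp
  [130,145): 15 bp
  [145,149): 4 bp
  [149,160): 11 bp
  [160,167): 7 bp
  [167,178): 11 bp

[3,4,5,7,7,8,8,10,11,11,13,15,16,18,20,22]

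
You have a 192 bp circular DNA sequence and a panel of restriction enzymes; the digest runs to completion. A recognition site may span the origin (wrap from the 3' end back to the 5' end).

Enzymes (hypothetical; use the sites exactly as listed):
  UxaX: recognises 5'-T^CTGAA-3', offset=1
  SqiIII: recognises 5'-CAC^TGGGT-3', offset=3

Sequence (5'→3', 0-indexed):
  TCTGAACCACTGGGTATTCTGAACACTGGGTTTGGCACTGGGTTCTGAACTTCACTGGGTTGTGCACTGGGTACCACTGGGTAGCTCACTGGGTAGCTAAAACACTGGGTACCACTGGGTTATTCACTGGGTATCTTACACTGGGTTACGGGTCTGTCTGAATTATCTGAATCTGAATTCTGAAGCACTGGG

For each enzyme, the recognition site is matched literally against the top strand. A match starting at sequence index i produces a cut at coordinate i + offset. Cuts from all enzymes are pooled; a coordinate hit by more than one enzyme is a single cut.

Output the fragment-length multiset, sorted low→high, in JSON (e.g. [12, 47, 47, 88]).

Site scan:
  UxaX (TCTGAA, off=1): starts [0, 17, 43, 156, 165, 171, 178] → cuts [1, 18, 44, 157, 166, 172, 179]
  SqiIII (CACTGGGT, off=3): starts [7, 23, 35, 52, 64, 74, 86, 102, 112, 124, 138, 185] → cuts [10, 26, 38, 55, 67, 77, 89, 105, 115, 127, 141, 188]

All cut coordinates (distinct, sorted): [1, 10, 18, 26, 38, 44, 55, 67, 77, 89, 105, 115, 127, 141, 157, 166, 172, 179, 188]

Fragment lengths:
  1→10: 9 bp
  10→18: 8 bp
  18→26: 8 bp
  26→38: 12 bp
  38→44: 6 bp
  44→55: 11 bp
  55→67: 12 bp
  67→77: 10 bp
  77→89: 12 bp
  89→105: 16 bp
  105→115: 10 bp
  115→127: 12 bp
  127→141: 14 bp
  141→157: 16 bp
  157→166: 9 bp
  166→172: 6 bp
  172→179: 7 bp
  179→188: 9 bp
  188→1 (wrap): 192-188+1 = 5 bp

[5,6,6,7,8,8,9,9,9,10,10,11,12,12,12,12,14,16,16]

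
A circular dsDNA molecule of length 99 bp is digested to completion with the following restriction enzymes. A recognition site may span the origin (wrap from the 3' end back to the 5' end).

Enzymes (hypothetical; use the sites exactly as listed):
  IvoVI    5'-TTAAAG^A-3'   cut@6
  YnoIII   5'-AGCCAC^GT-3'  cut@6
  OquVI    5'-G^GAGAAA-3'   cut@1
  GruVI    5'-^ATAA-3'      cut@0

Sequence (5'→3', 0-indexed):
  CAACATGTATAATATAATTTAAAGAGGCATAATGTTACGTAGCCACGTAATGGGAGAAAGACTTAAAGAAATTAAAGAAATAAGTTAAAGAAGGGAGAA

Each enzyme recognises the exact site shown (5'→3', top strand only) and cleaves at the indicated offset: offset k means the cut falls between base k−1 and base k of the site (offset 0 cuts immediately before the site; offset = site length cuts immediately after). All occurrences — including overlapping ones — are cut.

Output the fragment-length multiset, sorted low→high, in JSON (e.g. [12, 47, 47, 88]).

[2,4,5,7,9,11,11,15,17,18]

Scan for sites:
  IvoVI TTAAAGA/6: at [18, 62, 71, 84] ⇒ [24, 68, 77, 90]
  YnoIII AGCCACGT/6: at [40] ⇒ [46]
  OquVI GGAGAAA/1: at [52] ⇒ [53]
  GruVI ATAA/0: at [8, 13, 28, 79] ⇒ [8, 13, 28, 79]

Pooled cuts: [8, 13, 24, 28, 46, 53, 68, 77, 79, 90]

Fragment lengths:
  8→13: 5 bp
  13→24: 11 bp
  24→28: 4 bp
  28→46: 18 bp
  46→53: 7 bp
  53→68: 15 bp
  68→77: 9 bp
  77→79: 2 bp
  79→90: 11 bp
  90→8 (wrap): 99-90+8 = 17 bp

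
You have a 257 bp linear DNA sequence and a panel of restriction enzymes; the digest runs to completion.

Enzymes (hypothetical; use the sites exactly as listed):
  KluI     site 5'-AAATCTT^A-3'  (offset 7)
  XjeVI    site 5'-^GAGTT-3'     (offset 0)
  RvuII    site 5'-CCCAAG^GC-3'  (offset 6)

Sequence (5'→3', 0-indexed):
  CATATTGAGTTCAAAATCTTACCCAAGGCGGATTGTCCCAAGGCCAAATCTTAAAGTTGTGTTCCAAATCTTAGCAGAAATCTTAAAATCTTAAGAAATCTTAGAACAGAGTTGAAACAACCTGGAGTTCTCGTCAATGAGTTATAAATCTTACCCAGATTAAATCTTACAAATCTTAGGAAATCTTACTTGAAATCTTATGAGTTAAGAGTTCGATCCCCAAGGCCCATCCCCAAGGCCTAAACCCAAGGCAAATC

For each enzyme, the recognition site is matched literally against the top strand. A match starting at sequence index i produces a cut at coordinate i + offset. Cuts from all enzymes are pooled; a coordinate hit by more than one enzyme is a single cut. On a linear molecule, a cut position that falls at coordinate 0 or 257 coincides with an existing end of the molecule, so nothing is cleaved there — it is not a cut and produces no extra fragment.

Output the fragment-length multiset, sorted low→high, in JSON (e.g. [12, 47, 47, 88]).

[2,6,6,7,7,7,8,9,10,10,10,12,12,13,13,14,14,14,15,16,16,16,20]

Scan for sites:
  KluI AAATCTTA/7: at [13, 45, 65, 77, 85, 95, 145, 161, 170, 180, 192] ⇒ [20, 52, 72, 84, 92, 102, 152, 168, 177, 187, 199]
  XjeVI GAGTT/0: at [6, 108, 124, 138, 201, 208] ⇒ [6, 108, 124, 138, 201, 208]
  RvuII CCCAAGGC/6: at [21, 36, 218, 231, 244] ⇒ [27, 42, 224, 237, 250]

Pooled cuts: [6, 20, 27, 42, 52, 72, 84, 92, 102, 108, 124, 138, 152, 168, 177, 187, 199, 201, 208, 224, 237, 250]

Fragment lengths:
  [0,6): 6 bp
  [6,20): 14 bp
  [20,27): 7 bp
  [27,42): 15 bp
  [42,52): 10 bp
  [52,72): 20 bp
  [72,84): 12 bp
  [84,92): 8 bp
  [92,102): 10 bp
  [102,108): 6 bp
  [108,124): 16 bp
  [124,138): 14 bp
  [138,152): 14 bp
  [152,168): 16 bp
  [168,177): 9 bp
  [177,187): 10 bp
  [187,199): 12 bp
  [199,201): 2 bp
  [201,208): 7 bp
  [208,224): 16 bp
  [224,237): 13 bp
  [237,250): 13 bp
  [250,257): 7 bp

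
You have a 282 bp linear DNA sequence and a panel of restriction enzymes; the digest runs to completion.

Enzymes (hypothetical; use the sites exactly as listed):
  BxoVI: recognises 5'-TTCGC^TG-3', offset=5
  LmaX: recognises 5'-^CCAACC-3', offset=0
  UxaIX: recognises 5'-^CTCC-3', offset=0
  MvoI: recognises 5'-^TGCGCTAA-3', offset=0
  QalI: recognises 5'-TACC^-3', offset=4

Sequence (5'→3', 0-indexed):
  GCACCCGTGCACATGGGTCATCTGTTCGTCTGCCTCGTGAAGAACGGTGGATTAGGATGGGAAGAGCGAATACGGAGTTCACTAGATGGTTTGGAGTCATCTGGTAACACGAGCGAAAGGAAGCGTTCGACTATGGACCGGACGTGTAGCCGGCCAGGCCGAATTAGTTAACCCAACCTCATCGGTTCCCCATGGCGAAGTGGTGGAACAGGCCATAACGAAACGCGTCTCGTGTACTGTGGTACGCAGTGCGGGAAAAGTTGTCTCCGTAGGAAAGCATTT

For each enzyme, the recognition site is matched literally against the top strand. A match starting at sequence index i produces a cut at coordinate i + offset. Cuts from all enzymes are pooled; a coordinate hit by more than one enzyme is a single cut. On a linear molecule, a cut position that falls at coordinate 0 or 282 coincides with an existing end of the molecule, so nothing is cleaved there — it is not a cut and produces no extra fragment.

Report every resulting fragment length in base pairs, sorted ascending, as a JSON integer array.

[18,92,172]

Scan for sites:
  BxoVI (TTCGCTG, off=5): no sites
  LmaX (CCAACC, off=0): starts [172] → cuts [172]
  UxaIX (CTCC, off=0): starts [264] → cuts [264]
  MvoI (TGCGCTAA, off=0): no sites
  QalI (TACC, off=4): no sites

Pooled cuts: [172, 264]

Fragment lengths:
  [0,172): 172 bp
  [172,264): 92 bp
  [264,282): 18 bp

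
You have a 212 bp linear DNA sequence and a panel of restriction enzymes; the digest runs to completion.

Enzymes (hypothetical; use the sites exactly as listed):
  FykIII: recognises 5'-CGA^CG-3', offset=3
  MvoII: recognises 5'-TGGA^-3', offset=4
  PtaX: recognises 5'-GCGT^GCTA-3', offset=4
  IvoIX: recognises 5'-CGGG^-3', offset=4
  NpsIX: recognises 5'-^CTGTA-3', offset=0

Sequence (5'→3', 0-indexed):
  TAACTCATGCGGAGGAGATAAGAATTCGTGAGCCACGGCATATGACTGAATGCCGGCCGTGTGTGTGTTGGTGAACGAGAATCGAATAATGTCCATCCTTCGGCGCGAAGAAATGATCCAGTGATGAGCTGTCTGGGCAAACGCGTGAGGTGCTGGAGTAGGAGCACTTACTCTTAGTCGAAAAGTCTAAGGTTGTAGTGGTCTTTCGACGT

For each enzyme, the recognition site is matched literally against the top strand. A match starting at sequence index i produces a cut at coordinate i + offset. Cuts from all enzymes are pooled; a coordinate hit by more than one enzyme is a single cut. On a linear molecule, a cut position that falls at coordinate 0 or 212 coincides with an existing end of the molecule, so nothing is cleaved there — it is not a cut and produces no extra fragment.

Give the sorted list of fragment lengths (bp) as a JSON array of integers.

[3,52,157]

Site scan:
  FykIII CGACG/3: at [206] ⇒ [209]
  MvoII TGGA/4: at [153] ⇒ [157]
  PtaX (GCGTGCTA, off=4): no sites
  IvoIX (CGGG, off=4): no sites
  NpsIX (CTGTA, off=0): no sites

All cut coordinates (distinct, sorted): [157, 209]

Fragment lengths:
  [0,157): 157 bp
  [157,209): 52 bp
  [209,212): 3 bp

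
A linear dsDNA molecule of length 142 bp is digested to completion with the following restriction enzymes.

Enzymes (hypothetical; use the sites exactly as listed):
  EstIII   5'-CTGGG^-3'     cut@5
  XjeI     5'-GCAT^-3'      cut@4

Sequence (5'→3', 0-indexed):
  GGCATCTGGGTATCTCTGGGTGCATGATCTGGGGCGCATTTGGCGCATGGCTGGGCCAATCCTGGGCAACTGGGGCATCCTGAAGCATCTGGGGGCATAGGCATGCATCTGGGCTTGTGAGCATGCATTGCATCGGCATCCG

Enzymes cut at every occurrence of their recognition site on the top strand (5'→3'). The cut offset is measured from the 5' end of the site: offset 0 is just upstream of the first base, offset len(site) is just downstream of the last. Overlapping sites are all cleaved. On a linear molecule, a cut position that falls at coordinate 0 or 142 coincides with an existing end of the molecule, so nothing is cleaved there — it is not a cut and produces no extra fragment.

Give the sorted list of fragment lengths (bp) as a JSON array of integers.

Site scan:
  EstIII (CTGGG, off=5): starts [5, 15, 28, 50, 61, 69, 88, 108] → cuts [10, 20, 33, 55, 66, 74, 93, 113]
  XjeI (GCAT, off=4): starts [1, 21, 35, 44, 74, 84, 94, 100, 104, 120, 124, 129, 135] → cuts [5, 25, 39, 48, 78, 88, 98, 104, 108, 124, 128, 133, 139]

Pooled cuts: [5, 10, 20, 25, 33, 39, 48, 55, 66, 74, 78, 88, 93, 98, 104, 108, 113, 124, 128, 133, 139]

Fragment lengths:
  [0,5): 5 bp
  [5,10): 5 bp
  [10,20): 10 bp
  [20,25): 5 bp
  [25,33): 8 bp
  [33,39): 6 bp
  [39,48): 9 bp
  [48,55): 7 bp
  [55,66): 11 bp
  [66,74): 8 bp
  [74,78): 4 bp
  [78,88): 10 bp
  [88,93): 5 bp
  [93,98): 5 bp
  [98,104): 6 bp
  [104,108): 4 bp
  [108,113): 5 bp
  [113,124): 11 bp
  [124,128): 4 bp
  [128,133): 5 bp
  [133,139): 6 bp
  [139,142): 3 bp

[3,4,4,4,5,5,5,5,5,5,5,6,6,6,7,8,8,9,10,10,11,11]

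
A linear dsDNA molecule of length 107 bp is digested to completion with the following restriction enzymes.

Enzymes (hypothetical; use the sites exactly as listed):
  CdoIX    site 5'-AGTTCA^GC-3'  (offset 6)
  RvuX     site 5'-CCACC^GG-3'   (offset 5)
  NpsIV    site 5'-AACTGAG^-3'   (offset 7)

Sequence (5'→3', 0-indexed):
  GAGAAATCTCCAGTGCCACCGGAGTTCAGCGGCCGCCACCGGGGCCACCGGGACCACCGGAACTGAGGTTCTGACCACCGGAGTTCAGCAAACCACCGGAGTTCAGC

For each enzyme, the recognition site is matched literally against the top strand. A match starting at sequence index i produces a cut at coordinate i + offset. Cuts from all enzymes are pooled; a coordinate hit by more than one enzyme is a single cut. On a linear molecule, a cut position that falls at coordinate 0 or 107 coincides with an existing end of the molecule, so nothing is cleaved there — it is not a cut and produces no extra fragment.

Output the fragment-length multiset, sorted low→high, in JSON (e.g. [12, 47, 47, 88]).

[2,8,8,8,9,9,9,10,12,12,20]

Per-enzyme occurrences:
  CdoIX AGTTCAGC/6: at [22, 81, 99] ⇒ [28, 87, 105]
  RvuX CCACCGG/5: at [15, 35, 44, 53, 74, 92] ⇒ [20, 40, 49, 58, 79, 97]
  NpsIV AACTGAG/7: at [60] ⇒ [67]

Pooled cuts: [20, 28, 40, 49, 58, 67, 79, 87, 97, 105]

Fragment lengths:
  [0,20): 20 bp
  [20,28): 8 bp
  [28,40): 12 bp
  [40,49): 9 bp
  [49,58): 9 bp
  [58,67): 9 bp
  [67,79): 12 bp
  [79,87): 8 bp
  [87,97): 10 bp
  [97,105): 8 bp
  [105,107): 2 bp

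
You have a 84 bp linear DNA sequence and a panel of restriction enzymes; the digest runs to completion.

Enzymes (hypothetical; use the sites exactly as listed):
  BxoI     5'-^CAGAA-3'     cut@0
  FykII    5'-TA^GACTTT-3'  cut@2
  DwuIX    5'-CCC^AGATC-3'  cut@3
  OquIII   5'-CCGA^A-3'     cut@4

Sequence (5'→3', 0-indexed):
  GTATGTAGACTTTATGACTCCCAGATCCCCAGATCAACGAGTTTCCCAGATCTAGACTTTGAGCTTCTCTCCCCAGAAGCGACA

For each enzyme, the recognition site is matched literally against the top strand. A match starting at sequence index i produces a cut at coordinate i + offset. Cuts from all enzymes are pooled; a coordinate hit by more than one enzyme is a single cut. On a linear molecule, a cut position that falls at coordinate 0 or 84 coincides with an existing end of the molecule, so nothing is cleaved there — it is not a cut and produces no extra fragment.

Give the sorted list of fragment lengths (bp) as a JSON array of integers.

Per-enzyme occurrences:
  BxoI CAGAA/0: at [73] ⇒ [73]
  FykII TAGACTTT/2: at [5, 52] ⇒ [7, 54]
  DwuIX CCCAGATC/3: at [19, 27, 44] ⇒ [22, 30, 47]
  OquIII (CCGAA, off=4): no sites

Pooled cuts: [7, 22, 30, 47, 54, 73]

Fragment lengths:
  [0,7): 7 bp
  [7,22): 15 bp
  [22,30): 8 bp
  [30,47): 17 bp
  [47,54): 7 bp
  [54,73): 19 bp
  [73,84): 11 bp

[7,7,8,11,15,17,19]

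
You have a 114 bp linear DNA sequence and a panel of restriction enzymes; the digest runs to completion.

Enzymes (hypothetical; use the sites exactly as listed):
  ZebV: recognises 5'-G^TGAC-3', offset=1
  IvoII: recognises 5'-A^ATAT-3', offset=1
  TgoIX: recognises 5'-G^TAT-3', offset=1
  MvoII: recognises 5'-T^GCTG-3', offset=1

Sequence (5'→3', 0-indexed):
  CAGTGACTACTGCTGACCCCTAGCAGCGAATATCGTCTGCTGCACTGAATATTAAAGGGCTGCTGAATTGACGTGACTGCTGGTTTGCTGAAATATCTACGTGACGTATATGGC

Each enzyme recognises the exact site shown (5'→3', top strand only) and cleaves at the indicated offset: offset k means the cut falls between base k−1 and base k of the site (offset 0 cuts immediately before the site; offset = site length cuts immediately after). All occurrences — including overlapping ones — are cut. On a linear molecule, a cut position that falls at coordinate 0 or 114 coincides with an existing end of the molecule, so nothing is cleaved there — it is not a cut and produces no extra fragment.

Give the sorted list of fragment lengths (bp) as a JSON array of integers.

Per-enzyme occurrences:
  ZebV (GTGAC, off=1): starts [2, 72, 100] → cuts [3, 73, 101]
  IvoII (AATAT, off=1): starts [28, 47, 91] → cuts [29, 48, 92]
  TgoIX (GTAT, off=1): starts [105] → cuts [106]
  MvoII (TGCTG, off=1): starts [10, 37, 60, 77, 85] → cuts [11, 38, 61, 78, 86]

All cut coordinates (distinct, sorted): [3, 11, 29, 38, 48, 61, 73, 78, 86, 92, 101, 106]

Fragment lengths:
  [0,3): 3 bp
  [3,11): 8 bp
  [11,29): 18 bp
  [29,38): 9 bp
  [38,48): 10 bp
  [48,61): 13 bp
  [61,73): 12 bp
  [73,78): 5 bp
  [78,86): 8 bp
  [86,92): 6 bp
  [92,101): 9 bp
  [101,106): 5 bp
  [106,114): 8 bp

[3,5,5,6,8,8,8,9,9,10,12,13,18]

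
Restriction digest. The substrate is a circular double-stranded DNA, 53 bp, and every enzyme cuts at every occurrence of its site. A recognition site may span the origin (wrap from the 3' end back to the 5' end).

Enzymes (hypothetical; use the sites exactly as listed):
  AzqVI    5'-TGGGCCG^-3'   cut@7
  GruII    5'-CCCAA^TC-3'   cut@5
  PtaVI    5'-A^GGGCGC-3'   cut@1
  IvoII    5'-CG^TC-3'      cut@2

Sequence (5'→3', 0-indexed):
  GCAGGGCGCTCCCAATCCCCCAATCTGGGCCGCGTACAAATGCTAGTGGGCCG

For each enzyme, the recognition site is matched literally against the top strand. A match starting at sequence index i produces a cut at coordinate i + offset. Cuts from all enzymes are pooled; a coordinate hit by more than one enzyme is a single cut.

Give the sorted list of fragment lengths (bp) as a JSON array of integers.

[3,8,9,12,21]

Per-enzyme occurrences:
  AzqVI (TGGGCCG, off=7): starts [25, 46] → cuts [0, 32]
  GruII (CCCAATC, off=5): starts [10, 18] → cuts [15, 23]
  PtaVI (AGGGCGC, off=1): starts [2] → cuts [3]
  IvoII (CGTC, off=2): no sites

All cut coordinates (distinct, sorted): [0, 3, 15, 23, 32]

Fragment lengths:
  0→3: 3 bp
  3→15: 12 bp
  15→23: 8 bp
  23→32: 9 bp
  32→0 (wrap): 53-32+0 = 21 bp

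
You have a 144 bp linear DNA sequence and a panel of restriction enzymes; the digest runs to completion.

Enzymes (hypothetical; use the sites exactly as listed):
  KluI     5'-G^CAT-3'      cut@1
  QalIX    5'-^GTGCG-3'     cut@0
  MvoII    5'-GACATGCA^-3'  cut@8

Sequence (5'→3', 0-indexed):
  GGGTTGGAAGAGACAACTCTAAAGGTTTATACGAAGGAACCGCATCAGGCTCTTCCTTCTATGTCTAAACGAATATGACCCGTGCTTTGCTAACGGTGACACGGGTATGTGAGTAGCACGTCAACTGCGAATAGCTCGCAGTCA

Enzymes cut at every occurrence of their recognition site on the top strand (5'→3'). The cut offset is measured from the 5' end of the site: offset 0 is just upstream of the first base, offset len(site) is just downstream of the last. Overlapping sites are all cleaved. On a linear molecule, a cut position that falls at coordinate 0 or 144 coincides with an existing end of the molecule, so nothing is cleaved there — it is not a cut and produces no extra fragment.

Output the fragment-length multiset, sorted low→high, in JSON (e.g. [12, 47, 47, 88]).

[42,102]

Per-enzyme occurrences:
  KluI (GCAT, off=1): starts [41] → cuts [42]
  QalIX (GTGCG, off=0): no sites
  MvoII (GACATGCA, off=8): no sites

All cut coordinates (distinct, sorted): [42]

Fragments:
  [0,42): 42 bp
  [42,144): 102 bp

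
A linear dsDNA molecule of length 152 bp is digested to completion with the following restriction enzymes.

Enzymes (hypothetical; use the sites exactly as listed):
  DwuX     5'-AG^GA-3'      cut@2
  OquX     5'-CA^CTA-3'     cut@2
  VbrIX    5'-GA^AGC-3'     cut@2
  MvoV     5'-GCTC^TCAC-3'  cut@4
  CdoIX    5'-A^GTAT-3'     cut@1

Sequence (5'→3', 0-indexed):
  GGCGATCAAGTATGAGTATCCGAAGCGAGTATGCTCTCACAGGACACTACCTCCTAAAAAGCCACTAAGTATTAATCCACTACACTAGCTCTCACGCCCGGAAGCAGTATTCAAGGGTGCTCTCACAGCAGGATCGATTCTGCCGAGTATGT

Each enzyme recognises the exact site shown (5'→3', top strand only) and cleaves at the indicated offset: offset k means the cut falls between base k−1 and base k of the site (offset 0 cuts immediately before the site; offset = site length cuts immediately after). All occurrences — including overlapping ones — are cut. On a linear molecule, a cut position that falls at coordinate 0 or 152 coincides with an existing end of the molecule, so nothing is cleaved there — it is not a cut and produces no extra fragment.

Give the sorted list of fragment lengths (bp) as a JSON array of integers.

[4,4,4,5,5,6,6,6,7,8,8,9,9,11,11,15,16,18]

Site scan:
  DwuX AGGA/2: at [40, 129] ⇒ [42, 131]
  OquX CACTA/2: at [44, 62, 77, 82] ⇒ [46, 64, 79, 84]
  VbrIX GAAGC/2: at [21, 100] ⇒ [23, 102]
  MvoV GCTCTCAC/4: at [32, 87, 118] ⇒ [36, 91, 122]
  CdoIX AGTAT/1: at [8, 14, 27, 67, 105, 145] ⇒ [9, 15, 28, 68, 106, 146]

Pooled cuts: [9, 15, 23, 28, 36, 42, 46, 64, 68, 79, 84, 91, 102, 106, 122, 131, 146]

Fragments:
  [0,9): 9 bp
  [9,15): 6 bp
  [15,23): 8 bp
  [23,28): 5 bp
  [28,36): 8 bp
  [36,42): 6 bp
  [42,46): 4 bp
  [46,64): 18 bp
  [64,68): 4 bp
  [68,79): 11 bp
  [79,84): 5 bp
  [84,91): 7 bp
  [91,102): 11 bp
  [102,106): 4 bp
  [106,122): 16 bp
  [122,131): 9 bp
  [131,146): 15 bp
  [146,152): 6 bp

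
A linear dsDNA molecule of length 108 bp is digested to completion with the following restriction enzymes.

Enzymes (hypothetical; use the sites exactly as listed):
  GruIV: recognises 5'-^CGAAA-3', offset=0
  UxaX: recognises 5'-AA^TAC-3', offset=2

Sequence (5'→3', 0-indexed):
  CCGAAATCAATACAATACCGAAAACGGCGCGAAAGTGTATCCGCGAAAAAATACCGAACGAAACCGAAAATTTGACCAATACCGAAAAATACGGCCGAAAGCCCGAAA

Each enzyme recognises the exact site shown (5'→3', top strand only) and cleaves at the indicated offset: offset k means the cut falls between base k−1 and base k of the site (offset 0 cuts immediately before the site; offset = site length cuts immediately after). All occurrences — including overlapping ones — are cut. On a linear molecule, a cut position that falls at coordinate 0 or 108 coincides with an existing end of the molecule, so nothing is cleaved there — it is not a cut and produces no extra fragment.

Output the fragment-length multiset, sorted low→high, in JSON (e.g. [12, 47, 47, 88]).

[1,3,3,5,5,6,6,7,7,8,8,9,11,14,15]

Per-enzyme occurrences:
  GruIV (CGAAA, off=0): starts [1, 18, 29, 43, 58, 64, 82, 95, 103] → cuts [1, 18, 29, 43, 58, 64, 82, 95, 103]
  UxaX (AATAC, off=2): starts [8, 13, 49, 77, 87] → cuts [10, 15, 51, 79, 89]

Pooled cuts: [1, 10, 15, 18, 29, 43, 51, 58, 64, 79, 82, 89, 95, 103]

Fragments:
  [0,1): 1 bp
  [1,10): 9 bp
  [10,15): 5 bp
  [15,18): 3 bp
  [18,29): 11 bp
  [29,43): 14 bp
  [43,51): 8 bp
  [51,58): 7 bp
  [58,64): 6 bp
  [64,79): 15 bp
  [79,82): 3 bp
  [82,89): 7 bp
  [89,95): 6 bp
  [95,103): 8 bp
  [103,108): 5 bp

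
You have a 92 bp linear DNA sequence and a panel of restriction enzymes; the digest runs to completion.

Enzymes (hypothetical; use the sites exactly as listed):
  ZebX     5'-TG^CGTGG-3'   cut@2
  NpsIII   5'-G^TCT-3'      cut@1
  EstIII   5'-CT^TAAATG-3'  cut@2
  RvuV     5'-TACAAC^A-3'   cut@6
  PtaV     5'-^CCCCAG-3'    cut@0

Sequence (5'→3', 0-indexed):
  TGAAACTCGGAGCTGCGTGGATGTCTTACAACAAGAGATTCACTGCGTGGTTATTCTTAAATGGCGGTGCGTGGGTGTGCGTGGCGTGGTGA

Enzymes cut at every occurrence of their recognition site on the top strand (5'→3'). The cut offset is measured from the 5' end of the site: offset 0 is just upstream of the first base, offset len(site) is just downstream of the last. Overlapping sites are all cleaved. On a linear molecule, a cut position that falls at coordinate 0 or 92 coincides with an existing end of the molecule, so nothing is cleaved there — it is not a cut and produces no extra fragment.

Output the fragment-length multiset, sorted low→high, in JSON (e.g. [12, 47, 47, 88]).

Site scan:
  ZebX (TGCGTGG, off=2): starts [13, 43, 67, 77] → cuts [15, 45, 69, 79]
  NpsIII (GTCT, off=1): starts [22] → cuts [23]
  EstIII (CTTAAATG, off=2): starts [55] → cuts [57]
  RvuV (TACAACA, off=6): starts [26] → cuts [32]
  PtaV (CCCCAG, off=0): no sites

All cut coordinates (distinct, sorted): [15, 23, 32, 45, 57, 69, 79]

Fragment lengths:
  [0,15): 15 bp
  [15,23): 8 bp
  [23,32): 9 bp
  [32,45): 13 bp
  [45,57): 12 bp
  [57,69): 12 bp
  [69,79): 10 bp
  [79,92): 13 bp

[8,9,10,12,12,13,13,15]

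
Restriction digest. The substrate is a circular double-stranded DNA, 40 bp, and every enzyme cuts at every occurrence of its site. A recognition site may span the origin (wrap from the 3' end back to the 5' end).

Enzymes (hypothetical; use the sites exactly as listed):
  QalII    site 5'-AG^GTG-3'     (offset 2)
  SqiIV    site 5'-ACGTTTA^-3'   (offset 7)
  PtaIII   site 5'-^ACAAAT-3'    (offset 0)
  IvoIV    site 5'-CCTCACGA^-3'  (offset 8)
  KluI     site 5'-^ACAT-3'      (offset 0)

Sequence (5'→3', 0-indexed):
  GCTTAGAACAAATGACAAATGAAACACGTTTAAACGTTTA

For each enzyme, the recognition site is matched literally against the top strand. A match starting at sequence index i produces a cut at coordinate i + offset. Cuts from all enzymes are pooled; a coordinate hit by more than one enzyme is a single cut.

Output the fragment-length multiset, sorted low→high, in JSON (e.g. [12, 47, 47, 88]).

Per-enzyme occurrences:
  QalII (AGGTG, off=2): no sites
  SqiIV ACGTTTA/7: at [25, 33] ⇒ [0, 32]
  PtaIII ACAAAT/0: at [7, 14] ⇒ [7, 14]
  IvoIV (CCTCACGA, off=8): no sites
  KluI (ACAT, off=0): no sites

All cut coordinates (distinct, sorted): [0, 7, 14, 32]

Fragments:
  0→7: 7 bp
  7→14: 7 bp
  14→32: 18 bp
  32→0 (wrap): 40-32+0 = 8 bp

[7,7,8,18]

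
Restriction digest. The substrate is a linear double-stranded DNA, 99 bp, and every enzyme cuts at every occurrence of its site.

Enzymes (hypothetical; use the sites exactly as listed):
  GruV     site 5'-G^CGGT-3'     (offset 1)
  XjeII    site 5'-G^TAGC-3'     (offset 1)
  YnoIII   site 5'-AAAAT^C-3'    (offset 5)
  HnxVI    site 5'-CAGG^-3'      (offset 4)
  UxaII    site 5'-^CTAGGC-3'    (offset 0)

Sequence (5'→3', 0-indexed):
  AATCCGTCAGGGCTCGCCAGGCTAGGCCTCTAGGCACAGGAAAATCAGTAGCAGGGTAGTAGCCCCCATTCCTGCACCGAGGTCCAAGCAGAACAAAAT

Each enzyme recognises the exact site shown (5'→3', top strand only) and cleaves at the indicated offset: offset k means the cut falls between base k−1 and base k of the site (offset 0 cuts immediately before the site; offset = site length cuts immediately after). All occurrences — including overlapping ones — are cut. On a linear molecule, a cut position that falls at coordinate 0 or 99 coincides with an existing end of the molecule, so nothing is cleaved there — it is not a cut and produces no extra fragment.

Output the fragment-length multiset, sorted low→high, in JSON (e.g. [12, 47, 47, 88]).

[3,4,5,7,8,10,11,11,40]

Site scan:
  GruV (GCGGT, off=1): no sites
  XjeII (GTAGC, off=1): starts [47, 58] → cuts [48, 59]
  YnoIII (AAAATC, off=5): starts [40] → cuts [45]
  HnxVI (CAGG, off=4): starts [7, 17, 36, 51] → cuts [11, 21, 40, 55]
  UxaII (CTAGGC, off=0): starts [21, 29] → cuts [21, 29]

All cut coordinates (distinct, sorted): [11, 21, 29, 40, 45, 48, 55, 59]

Fragment lengths:
  [0,11): 11 bp
  [11,21): 10 bp
  [21,29): 8 bp
  [29,40): 11 bp
  [40,45): 5 bp
  [45,48): 3 bp
  [48,55): 7 bp
  [55,59): 4 bp
  [59,99): 40 bp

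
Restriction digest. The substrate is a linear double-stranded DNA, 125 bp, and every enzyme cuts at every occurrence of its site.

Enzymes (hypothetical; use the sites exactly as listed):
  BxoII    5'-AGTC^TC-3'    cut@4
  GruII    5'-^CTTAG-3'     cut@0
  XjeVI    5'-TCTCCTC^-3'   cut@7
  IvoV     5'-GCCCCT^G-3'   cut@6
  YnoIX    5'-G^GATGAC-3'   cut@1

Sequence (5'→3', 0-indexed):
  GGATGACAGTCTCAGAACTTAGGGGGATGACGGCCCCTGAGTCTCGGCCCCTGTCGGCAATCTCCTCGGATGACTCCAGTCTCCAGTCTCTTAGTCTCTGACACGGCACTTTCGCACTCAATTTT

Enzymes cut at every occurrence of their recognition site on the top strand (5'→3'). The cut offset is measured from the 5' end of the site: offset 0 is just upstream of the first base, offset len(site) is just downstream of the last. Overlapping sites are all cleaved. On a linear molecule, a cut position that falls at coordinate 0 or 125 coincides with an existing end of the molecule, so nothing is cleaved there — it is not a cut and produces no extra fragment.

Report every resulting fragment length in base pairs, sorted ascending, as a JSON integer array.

[1,1,1,5,6,7,7,8,9,10,13,13,15,29]

Scan for sites:
  BxoII AGTCTC/4: at [7, 39, 77, 84, 92] ⇒ [11, 43, 81, 88, 96]
  GruII CTTAG/0: at [17, 89] ⇒ [17, 89]
  XjeVI TCTCCTC/7: at [60] ⇒ [67]
  IvoV GCCCCTG/6: at [32, 46] ⇒ [38, 52]
  YnoIX GGATGAC/1: at [0, 24, 67] ⇒ [1, 25, 68]

All cut coordinates (distinct, sorted): [1, 11, 17, 25, 38, 43, 52, 67, 68, 81, 88, 89, 96]

Fragments:
  [0,1): 1 bp
  [1,11): 10 bp
  [11,17): 6 bp
  [17,25): 8 bp
  [25,38): 13 bp
  [38,43): 5 bp
  [43,52): 9 bp
  [52,67): 15 bp
  [67,68): 1 bp
  [68,81): 13 bp
  [81,88): 7 bp
  [88,89): 1 bp
  [89,96): 7 bp
  [96,125): 29 bp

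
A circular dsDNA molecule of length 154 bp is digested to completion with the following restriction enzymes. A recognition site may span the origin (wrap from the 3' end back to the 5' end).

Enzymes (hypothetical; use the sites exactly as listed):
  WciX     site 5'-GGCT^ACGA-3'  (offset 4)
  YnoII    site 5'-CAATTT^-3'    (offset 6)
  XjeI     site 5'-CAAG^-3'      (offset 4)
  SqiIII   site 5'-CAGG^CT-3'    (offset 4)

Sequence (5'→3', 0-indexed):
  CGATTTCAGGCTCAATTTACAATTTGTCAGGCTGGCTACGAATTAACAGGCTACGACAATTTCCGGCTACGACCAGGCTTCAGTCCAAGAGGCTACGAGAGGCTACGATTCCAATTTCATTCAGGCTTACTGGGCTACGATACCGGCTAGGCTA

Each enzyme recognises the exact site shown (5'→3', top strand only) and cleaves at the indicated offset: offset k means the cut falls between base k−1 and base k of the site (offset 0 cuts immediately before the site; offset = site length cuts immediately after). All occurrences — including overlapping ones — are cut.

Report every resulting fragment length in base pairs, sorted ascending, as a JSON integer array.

[2,5,6,6,6,7,8,8,9,10,10,11,11,12,13,13,17]

Per-enzyme occurrences:
  WciX GGCTACGA/4: at [33, 48, 64, 90, 100, 132, 149] ⇒ [37, 52, 68, 94, 104, 136, 153]
  YnoII CAATTT/6: at [12, 19, 56, 111] ⇒ [18, 25, 62, 117]
  XjeI CAAG/4: at [85] ⇒ [89]
  SqiIII CAGGCT/4: at [6, 27, 46, 73, 121] ⇒ [10, 31, 50, 77, 125]

Pooled cuts: [10, 18, 25, 31, 37, 50, 52, 62, 68, 77, 89, 94, 104, 117, 125, 136, 153]

Fragments:
  10→18: 8 bp
  18→25: 7 bp
  25→31: 6 bp
  31→37: 6 bp
  37→50: 13 bp
  50→52: 2 bp
  52→62: 10 bp
  62→68: 6 bp
  68→77: 9 bp
  77→89: 12 bp
  89→94: 5 bp
  94→104: 10 bp
  104→117: 13 bp
  117→125: 8 bp
  125→136: 11 bp
  136→153: 17 bp
  153→10 (wrap): 154-153+10 = 11 bp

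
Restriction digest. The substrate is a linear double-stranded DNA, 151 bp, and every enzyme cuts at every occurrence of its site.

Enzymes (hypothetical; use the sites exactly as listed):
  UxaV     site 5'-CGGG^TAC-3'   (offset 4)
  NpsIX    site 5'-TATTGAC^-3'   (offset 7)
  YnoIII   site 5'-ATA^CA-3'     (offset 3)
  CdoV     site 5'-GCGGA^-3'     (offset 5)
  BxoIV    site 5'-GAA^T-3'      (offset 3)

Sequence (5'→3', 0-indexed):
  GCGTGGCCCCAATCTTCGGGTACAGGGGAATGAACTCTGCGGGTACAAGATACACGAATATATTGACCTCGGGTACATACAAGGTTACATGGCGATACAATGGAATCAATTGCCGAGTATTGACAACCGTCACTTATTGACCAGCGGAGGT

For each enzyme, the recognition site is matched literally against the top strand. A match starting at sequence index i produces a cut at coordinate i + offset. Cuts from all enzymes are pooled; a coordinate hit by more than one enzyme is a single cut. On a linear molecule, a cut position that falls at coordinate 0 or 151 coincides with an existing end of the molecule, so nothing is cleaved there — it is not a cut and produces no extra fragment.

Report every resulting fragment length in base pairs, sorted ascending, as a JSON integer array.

[3,6,6,6,7,8,9,9,10,13,17,18,19,20]

Scan for sites:
  UxaV CGGGTAC/4: at [16, 39, 69] ⇒ [20, 43, 73]
  NpsIX TATTGAC/7: at [60, 117, 134] ⇒ [67, 124, 141]
  YnoIII ATACA/3: at [49, 76, 94] ⇒ [52, 79, 97]
  CdoV GCGGA/5: at [143] ⇒ [148]
  BxoIV GAAT/3: at [27, 55, 102] ⇒ [30, 58, 105]

Pooled cuts: [20, 30, 43, 52, 58, 67, 73, 79, 97, 105, 124, 141, 148]

Fragments:
  [0,20): 20 bp
  [20,30): 10 bp
  [30,43): 13 bp
  [43,52): 9 bp
  [52,58): 6 bp
  [58,67): 9 bp
  [67,73): 6 bp
  [73,79): 6 bp
  [79,97): 18 bp
  [97,105): 8 bp
  [105,124): 19 bp
  [124,141): 17 bp
  [141,148): 7 bp
  [148,151): 3 bp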